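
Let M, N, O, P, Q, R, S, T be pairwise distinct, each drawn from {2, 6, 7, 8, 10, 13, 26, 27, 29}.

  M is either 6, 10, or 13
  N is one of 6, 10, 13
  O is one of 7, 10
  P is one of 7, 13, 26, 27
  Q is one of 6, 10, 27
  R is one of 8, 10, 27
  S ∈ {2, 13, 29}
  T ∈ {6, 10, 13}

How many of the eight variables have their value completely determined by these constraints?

M, N, T share exactly the 3 values {6, 10, 13}; by pigeonhole those values go to them, so strike 6, 10, 13 from O, P, Q, R, S.
That leaves O = 7. Remove 7 from P.
Q has just one choice, so Q = 27. Eliminate 27 elsewhere: P, R.
R has just one choice, so R = 8.
That leaves P = 26.
Determined: O=7, P=26, Q=27, R=8. The other variables each still have more than one consistent value. That makes 4.

4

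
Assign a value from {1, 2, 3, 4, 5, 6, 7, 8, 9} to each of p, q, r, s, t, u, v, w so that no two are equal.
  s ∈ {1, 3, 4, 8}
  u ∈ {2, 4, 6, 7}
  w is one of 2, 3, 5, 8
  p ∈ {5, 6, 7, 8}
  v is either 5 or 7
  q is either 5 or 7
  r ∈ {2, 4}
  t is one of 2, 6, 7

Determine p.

The 8 variables together cover exactly {1, 2, 3, 4, 5, 6, 7, 8} — 8 values for 8 variables — and 1 appears only in s's list, so s = 1.
The 7 still-open variables together cover exactly {2, 3, 4, 5, 6, 7, 8} — 7 values for 7 variables — and 3 appears only in w's list, so w = 3.
Among the 6 still-open variables, 8 fits only p (and all 6 values in {2, 4, 5, 6, 7, 8} must be used), so p = 8.

8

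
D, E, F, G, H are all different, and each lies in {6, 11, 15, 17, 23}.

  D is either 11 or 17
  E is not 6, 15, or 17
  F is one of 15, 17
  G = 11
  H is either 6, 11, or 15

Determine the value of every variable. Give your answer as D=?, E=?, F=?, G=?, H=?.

G's domain is down to {11}, so G = 11. Eliminate 11 elsewhere: D, E, H.
D must be 17 (only option left). Eliminate 17 elsewhere: F.
That leaves E = 23.
F must be 15 (only option left). Eliminate 15 elsewhere: H.
H must be 6 (only option left).

D=17, E=23, F=15, G=11, H=6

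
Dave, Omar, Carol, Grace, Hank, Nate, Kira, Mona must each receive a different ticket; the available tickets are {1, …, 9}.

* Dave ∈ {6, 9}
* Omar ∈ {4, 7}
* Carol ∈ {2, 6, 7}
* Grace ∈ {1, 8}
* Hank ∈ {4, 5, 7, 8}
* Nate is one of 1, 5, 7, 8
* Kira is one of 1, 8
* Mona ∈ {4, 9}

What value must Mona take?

9

The 8 variables draw from only 8 values {1, 2, 4, 5, 6, 7, 8, 9}, so each is used; only Carol can be 2, hence Carol = 2.
Among the 7 still-open variables, 6 fits only Dave (and all 7 values in {1, 4, 5, 6, 7, 8, 9} must be used), so Dave = 6.
The 6 still-open variables draw from only 6 values {1, 4, 5, 7, 8, 9}, so each is used; only Mona can be 9, hence Mona = 9.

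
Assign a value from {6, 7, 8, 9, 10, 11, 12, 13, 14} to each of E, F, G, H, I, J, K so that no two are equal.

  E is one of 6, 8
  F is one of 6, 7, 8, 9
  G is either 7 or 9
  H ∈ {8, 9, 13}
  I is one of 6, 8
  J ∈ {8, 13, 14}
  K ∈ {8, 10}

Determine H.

Among the 7 variables, 10 fits only K (and all 7 values in {6, 7, 8, 9, 10, 13, 14} must be used), so K = 10.
Among the 6 still-open variables, 14 fits only J (and all 6 values in {6, 7, 8, 9, 13, 14} must be used), so J = 14.
The 5 still-open variables draw from only 5 values {6, 7, 8, 9, 13}, so each is used; only H can be 13, hence H = 13.

13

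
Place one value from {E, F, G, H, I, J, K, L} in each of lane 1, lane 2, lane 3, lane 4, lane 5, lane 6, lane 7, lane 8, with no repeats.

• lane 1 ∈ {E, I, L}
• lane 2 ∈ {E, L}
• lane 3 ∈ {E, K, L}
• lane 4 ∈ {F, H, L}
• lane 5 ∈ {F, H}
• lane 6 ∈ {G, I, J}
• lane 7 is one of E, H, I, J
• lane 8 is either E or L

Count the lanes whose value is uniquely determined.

The 8 variables together cover exactly {E, F, G, H, I, J, K, L} — 8 values for 8 variables — and G appears only in lane 6's list, so lane 6 = G.
The 7 still-open variables together cover exactly {E, F, H, I, J, K, L} — 7 values for 7 variables — and J appears only in lane 7's list, so lane 7 = J.
Among the 6 still-open variables, I fits only lane 1 (and all 6 values in {E, F, H, I, K, L} must be used), so lane 1 = I.
Among the 5 still-open variables, K fits only lane 3 (and all 5 values in {E, F, H, K, L} must be used), so lane 3 = K.
lane 2 and lane 8 share exactly the 2 values {E, L}; by pigeonhole those values go to them, so strike E, L from lane 4.
Determined: lane 1=I, lane 3=K, lane 6=G, lane 7=J. The other lanes each still have more than one consistent value. That makes 4.

4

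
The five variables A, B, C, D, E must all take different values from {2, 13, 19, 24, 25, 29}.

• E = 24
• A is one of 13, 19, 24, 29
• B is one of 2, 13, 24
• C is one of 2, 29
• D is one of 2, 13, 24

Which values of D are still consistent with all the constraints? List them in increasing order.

E has just one choice, so E = 24. Strike 24 from A, B, D.
Among the 4 still-open variables, 19 fits only A (and all 4 values in {2, 13, 19, 29} must be used), so A = 19.
Among the 3 still-open variables, 29 fits only C (and all 3 values in {2, 13, 29} must be used), so C = 29.
No further eliminations apply; D can still be any of 2, 13.

2, 13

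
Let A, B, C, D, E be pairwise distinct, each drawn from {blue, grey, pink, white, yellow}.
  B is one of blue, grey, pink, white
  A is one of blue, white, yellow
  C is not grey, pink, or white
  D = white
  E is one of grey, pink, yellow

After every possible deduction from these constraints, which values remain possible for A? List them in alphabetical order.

D has just one choice, so D = white. Strike white from A, B.
The 2 variables A and C are confined to {blue, yellow}, which locks those values in; drop them from B, E.
No further eliminations apply; A can still be any of blue, yellow.

blue, yellow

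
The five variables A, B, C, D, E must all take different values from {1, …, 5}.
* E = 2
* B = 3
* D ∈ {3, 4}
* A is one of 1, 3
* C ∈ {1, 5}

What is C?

5

B must be 3 (only option left). Strike 3 from A, D.
D has just one choice, so D = 4.
That leaves E = 2.
That leaves A = 1. Remove 1 from C.
So C = 5.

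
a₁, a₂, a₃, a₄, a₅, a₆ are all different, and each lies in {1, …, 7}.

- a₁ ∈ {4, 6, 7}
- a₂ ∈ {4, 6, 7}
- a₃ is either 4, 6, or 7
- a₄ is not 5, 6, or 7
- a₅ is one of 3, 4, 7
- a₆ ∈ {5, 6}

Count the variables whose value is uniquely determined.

a₁, a₂, a₃ share exactly the 3 values {4, 6, 7}; by pigeonhole those values go to them, so strike 4, 6, 7 from a₄, a₅, a₆.
a₅ must be 3 (only option left). Remove 3 from a₄.
a₆ must be 5 (only option left).
Determined: a₅=3, a₆=5. The other variables each still have more than one consistent value. That makes 2.

2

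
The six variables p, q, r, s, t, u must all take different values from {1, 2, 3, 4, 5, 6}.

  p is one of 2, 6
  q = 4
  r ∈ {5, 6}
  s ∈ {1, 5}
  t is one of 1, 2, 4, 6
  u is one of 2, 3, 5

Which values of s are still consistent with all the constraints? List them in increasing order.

q's domain is down to {4}, so q = 4. Strike 4 from t.
The 5 still-open variables together cover exactly {1, 2, 3, 5, 6} — 5 values for 5 variables — and 3 appears only in u's list, so u = 3.
No further eliminations apply; s can still be any of 1, 5.

1, 5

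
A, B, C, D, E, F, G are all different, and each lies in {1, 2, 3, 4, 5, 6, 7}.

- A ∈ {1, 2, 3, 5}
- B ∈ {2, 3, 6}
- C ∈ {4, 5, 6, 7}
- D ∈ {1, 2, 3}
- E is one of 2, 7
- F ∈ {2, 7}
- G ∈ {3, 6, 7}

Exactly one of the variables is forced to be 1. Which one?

D

Among the 7 variables, 4 fits only C (and all 7 values in {1, 2, 3, 4, 5, 6, 7} must be used), so C = 4.
The 6 still-open variables draw from only 6 values {1, 2, 3, 5, 6, 7}, so each is used; only A can be 5, hence A = 5.
The 5 still-open variables draw from only 5 values {1, 2, 3, 6, 7}, so each is used; only D can be 1, hence D = 1.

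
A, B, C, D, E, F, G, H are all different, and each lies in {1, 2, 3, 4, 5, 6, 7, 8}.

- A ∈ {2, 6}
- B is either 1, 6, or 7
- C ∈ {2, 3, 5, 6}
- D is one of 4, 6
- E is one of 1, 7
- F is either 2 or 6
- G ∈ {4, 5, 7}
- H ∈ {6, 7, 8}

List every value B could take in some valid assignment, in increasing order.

Among the 8 variables, 3 fits only C (and all 8 values in {1, 2, 3, 4, 5, 6, 7, 8} must be used), so C = 3.
The 7 still-open variables draw from only 7 values {1, 2, 4, 5, 6, 7, 8}, so each is used; only G can be 5, hence G = 5.
The 6 still-open variables draw from only 6 values {1, 2, 4, 6, 7, 8}, so each is used; only D can be 4, hence D = 4.
The 5 still-open variables together cover exactly {1, 2, 6, 7, 8} — 5 values for 5 variables — and 8 appears only in H's list, so H = 8.
The 2 variables A and F are confined to {2, 6}, which locks those values in; drop them from B.
No further eliminations apply; B can still be any of 1, 7.

1, 7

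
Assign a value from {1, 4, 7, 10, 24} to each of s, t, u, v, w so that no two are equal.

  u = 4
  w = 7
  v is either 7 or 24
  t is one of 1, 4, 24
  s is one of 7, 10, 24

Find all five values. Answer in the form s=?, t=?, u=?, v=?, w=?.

s=10, t=1, u=4, v=24, w=7

u's domain is down to {4}, so u = 4. Strike 4 from t.
w has just one choice, so w = 7. Eliminate 7 elsewhere: s, v.
v's domain is down to {24}, so v = 24. Strike 24 from s, t.
That leaves s = 10.
t has just one choice, so t = 1.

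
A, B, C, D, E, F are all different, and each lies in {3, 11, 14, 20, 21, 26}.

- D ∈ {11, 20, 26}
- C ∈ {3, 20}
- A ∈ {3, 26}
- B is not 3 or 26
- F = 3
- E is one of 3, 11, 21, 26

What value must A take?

26

F must be 3 (only option left). So A, C, E can't be 3.
So A = 26.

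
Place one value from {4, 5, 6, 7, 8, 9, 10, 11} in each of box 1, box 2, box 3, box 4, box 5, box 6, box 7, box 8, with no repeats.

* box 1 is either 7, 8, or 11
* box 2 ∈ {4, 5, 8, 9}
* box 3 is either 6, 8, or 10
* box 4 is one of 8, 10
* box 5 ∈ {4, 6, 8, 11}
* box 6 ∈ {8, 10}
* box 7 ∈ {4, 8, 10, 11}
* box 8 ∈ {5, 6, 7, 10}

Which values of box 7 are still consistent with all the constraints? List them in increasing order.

4, 11

Among the 8 variables, 9 fits only box 2 (and all 8 values in {4, 5, 6, 7, 8, 9, 10, 11} must be used), so box 2 = 9.
Among the 7 still-open variables, 5 fits only box 8 (and all 7 values in {4, 5, 6, 7, 8, 10, 11} must be used), so box 8 = 5.
The 6 still-open variables draw from only 6 values {4, 6, 7, 8, 10, 11}, so each is used; only box 1 can be 7, hence box 1 = 7.
The 2 variables box 4 and box 6 are confined to {8, 10}, which locks those values in; drop them from box 3, box 5, box 7.
box 3 has just one choice, so box 3 = 6. Strike 6 from box 5.
No further eliminations apply; box 7 can still be any of 4, 11.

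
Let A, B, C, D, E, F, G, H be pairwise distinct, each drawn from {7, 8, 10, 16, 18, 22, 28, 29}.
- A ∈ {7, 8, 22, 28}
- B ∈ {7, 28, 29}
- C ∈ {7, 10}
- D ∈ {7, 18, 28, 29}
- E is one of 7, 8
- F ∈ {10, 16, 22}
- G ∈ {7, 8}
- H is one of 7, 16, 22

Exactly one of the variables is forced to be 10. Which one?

C

The 8 variables together cover exactly {7, 8, 10, 16, 18, 22, 28, 29} — 8 values for 8 variables — and 18 appears only in D's list, so D = 18.
The 7 still-open variables draw from only 7 values {7, 8, 10, 16, 22, 28, 29}, so each is used; only B can be 29, hence B = 29.
Among the 6 still-open variables, 28 fits only A (and all 6 values in {7, 8, 10, 16, 22, 28} must be used), so A = 28.
The 2 variables E and G are confined to {7, 8}, which locks those values in; drop them from C, H.
So 10 goes to C.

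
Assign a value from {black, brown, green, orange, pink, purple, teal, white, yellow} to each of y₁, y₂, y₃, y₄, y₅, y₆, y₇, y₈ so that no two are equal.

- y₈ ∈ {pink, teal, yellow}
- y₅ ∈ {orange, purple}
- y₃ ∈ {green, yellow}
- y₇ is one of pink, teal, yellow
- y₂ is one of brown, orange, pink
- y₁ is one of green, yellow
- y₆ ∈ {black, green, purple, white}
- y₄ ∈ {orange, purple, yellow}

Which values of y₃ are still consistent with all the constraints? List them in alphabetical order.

green, yellow

y₁ and y₃ between them cover only {green, yellow} — a naked pair. Remove those values from y₄, y₆, y₇, y₈.
y₄ and y₅ share exactly the 2 values {orange, purple}; by pigeonhole those values go to them, so strike orange, purple from y₂, y₆.
The 2 variables y₇ and y₈ are confined to {pink, teal}, which locks those values in; drop them from y₂.
y₂ must be brown (only option left).
No further eliminations apply; y₃ can still be any of green, yellow.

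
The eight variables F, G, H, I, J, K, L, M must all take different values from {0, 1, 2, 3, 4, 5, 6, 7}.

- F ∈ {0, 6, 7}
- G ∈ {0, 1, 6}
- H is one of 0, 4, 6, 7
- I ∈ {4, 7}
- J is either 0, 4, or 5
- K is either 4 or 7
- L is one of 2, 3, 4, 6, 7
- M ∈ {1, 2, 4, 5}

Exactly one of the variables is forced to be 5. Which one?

J

The 8 variables together cover exactly {0, 1, 2, 3, 4, 5, 6, 7} — 8 values for 8 variables — and 3 appears only in L's list, so L = 3.
The 7 still-open variables draw from only 7 values {0, 1, 2, 4, 5, 6, 7}, so each is used; only M can be 2, hence M = 2.
The 6 still-open variables draw from only 6 values {0, 1, 4, 5, 6, 7}, so each is used; only G can be 1, hence G = 1.
The 5 still-open variables together cover exactly {0, 4, 5, 6, 7} — 5 values for 5 variables — and 5 appears only in J's list, so J = 5.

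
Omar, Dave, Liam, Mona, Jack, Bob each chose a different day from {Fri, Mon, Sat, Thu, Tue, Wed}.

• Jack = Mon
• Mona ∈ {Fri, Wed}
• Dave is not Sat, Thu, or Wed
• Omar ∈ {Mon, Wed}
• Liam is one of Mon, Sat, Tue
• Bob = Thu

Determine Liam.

Jack must be Mon (only option left). Eliminate Mon elsewhere: Omar, Dave, Liam.
Bob has just one choice, so Bob = Thu.
Omar has just one choice, so Omar = Wed. Strike Wed from Mona.
Mona's domain is down to {Fri}, so Mona = Fri. Remove Fri from Dave.
Dave's domain is down to {Tue}, so Dave = Tue. So Liam can't be Tue.
So Liam = Sat.

Sat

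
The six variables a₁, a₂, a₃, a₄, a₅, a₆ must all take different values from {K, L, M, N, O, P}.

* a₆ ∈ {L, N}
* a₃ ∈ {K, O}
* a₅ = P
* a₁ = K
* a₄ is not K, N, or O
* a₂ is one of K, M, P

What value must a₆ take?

a₁ must be K (only option left). So a₂, a₃ can't be K.
a₃'s domain is down to {O}, so a₃ = O.
That leaves a₅ = P. Eliminate P elsewhere: a₂, a₄.
a₂'s domain is down to {M}, so a₂ = M. Remove M from a₄.
That leaves a₄ = L. Strike L from a₆.
So a₆ = N.

N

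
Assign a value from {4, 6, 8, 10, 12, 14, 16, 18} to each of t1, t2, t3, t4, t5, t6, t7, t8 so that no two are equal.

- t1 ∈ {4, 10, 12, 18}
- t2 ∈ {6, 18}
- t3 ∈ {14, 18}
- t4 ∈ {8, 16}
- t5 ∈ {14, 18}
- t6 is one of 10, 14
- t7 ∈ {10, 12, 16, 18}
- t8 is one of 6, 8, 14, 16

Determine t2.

6

The 8 variables draw from only 8 values {4, 6, 8, 10, 12, 14, 16, 18}, so each is used; only t1 can be 4, hence t1 = 4.
Among the 7 still-open variables, 12 fits only t7 (and all 7 values in {6, 8, 10, 12, 14, 16, 18} must be used), so t7 = 12.
The 6 still-open variables draw from only 6 values {6, 8, 10, 14, 16, 18}, so each is used; only t6 can be 10, hence t6 = 10.
t3 and t5 between them cover only {14, 18} — a naked pair. Remove those values from t2, t8.
So t2 = 6.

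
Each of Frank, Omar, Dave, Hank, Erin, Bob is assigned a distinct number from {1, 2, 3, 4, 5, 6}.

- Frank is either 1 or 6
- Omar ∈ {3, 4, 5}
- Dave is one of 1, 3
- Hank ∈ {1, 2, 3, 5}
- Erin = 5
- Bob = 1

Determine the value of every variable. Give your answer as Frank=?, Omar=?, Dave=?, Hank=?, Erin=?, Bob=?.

Erin has just one choice, so Erin = 5. Remove 5 from Omar, Hank.
Bob has just one choice, so Bob = 1. So Frank, Dave, Hank can't be 1.
That leaves Frank = 6.
Dave must be 3 (only option left). Eliminate 3 elsewhere: Omar, Hank.
Hank's domain is down to {2}, so Hank = 2.
Omar must be 4 (only option left).

Frank=6, Omar=4, Dave=3, Hank=2, Erin=5, Bob=1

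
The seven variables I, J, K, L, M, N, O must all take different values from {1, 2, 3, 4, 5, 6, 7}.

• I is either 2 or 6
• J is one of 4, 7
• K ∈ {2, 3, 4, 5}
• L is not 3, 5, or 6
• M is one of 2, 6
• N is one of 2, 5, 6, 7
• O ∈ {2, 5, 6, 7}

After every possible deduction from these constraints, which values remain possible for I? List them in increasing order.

Among the 7 variables, 1 fits only L (and all 7 values in {1, 2, 3, 4, 5, 6, 7} must be used), so L = 1.
The 6 still-open variables together cover exactly {2, 3, 4, 5, 6, 7} — 6 values for 6 variables — and 3 appears only in K's list, so K = 3.
Among the 5 still-open variables, 4 fits only J (and all 5 values in {2, 4, 5, 6, 7} must be used), so J = 4.
I and M between them cover only {2, 6} — a naked pair. Remove those values from N, O.
No further eliminations apply; I can still be any of 2, 6.

2, 6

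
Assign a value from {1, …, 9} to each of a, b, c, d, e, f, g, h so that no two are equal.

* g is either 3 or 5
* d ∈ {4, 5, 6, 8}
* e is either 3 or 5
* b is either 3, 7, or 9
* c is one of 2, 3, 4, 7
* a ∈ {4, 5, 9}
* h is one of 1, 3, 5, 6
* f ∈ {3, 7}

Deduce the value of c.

The 2 variables e and g are confined to {3, 5}, which locks those values in; drop them from a, b, c, d, f, h.
That leaves f = 7. Remove 7 from b, c.
That leaves b = 9. Strike 9 from a.
a's domain is down to {4}, so a = 4. So c, d can't be 4.
So c = 2.

2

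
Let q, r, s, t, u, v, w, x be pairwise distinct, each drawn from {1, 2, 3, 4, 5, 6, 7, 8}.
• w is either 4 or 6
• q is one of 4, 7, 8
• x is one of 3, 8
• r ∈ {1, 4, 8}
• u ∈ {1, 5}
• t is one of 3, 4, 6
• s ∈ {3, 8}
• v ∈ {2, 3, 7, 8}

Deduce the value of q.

7

The 8 variables draw from only 8 values {1, 2, 3, 4, 5, 6, 7, 8}, so each is used; only v can be 2, hence v = 2.
Among the 7 still-open variables, 5 fits only u (and all 7 values in {1, 3, 4, 5, 6, 7, 8} must be used), so u = 5.
The 6 still-open variables together cover exactly {1, 3, 4, 6, 7, 8} — 6 values for 6 variables — and 1 appears only in r's list, so r = 1.
Among the 5 still-open variables, 7 fits only q (and all 5 values in {3, 4, 6, 7, 8} must be used), so q = 7.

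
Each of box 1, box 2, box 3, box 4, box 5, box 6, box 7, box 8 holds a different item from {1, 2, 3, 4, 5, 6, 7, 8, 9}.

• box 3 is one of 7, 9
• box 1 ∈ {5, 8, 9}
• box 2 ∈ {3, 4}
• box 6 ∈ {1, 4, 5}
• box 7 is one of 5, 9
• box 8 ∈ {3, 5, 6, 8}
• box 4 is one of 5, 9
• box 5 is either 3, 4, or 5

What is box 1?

The 8 variables draw from only 8 values {1, 3, 4, 5, 6, 7, 8, 9}, so each is used; only box 6 can be 1, hence box 6 = 1.
Among the 7 still-open variables, 6 fits only box 8 (and all 7 values in {3, 4, 5, 6, 7, 8, 9} must be used), so box 8 = 6.
The 6 still-open variables draw from only 6 values {3, 4, 5, 7, 8, 9}, so each is used; only box 3 can be 7, hence box 3 = 7.
The 5 still-open variables draw from only 5 values {3, 4, 5, 8, 9}, so each is used; only box 1 can be 8, hence box 1 = 8.

8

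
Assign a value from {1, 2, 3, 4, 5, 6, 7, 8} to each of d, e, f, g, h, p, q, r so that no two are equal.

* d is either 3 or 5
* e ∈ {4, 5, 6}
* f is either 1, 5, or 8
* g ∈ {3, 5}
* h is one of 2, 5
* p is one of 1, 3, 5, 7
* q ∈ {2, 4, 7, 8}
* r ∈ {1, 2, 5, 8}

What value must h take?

2

The 8 variables together cover exactly {1, 2, 3, 4, 5, 6, 7, 8} — 8 values for 8 variables — and 6 appears only in e's list, so e = 6.
The 7 still-open variables draw from only 7 values {1, 2, 3, 4, 5, 7, 8}, so each is used; only q can be 4, hence q = 4.
The 6 still-open variables together cover exactly {1, 2, 3, 5, 7, 8} — 6 values for 6 variables — and 7 appears only in p's list, so p = 7.
The 2 variables d and g are confined to {3, 5}, which locks those values in; drop them from f, h, r.
So h = 2.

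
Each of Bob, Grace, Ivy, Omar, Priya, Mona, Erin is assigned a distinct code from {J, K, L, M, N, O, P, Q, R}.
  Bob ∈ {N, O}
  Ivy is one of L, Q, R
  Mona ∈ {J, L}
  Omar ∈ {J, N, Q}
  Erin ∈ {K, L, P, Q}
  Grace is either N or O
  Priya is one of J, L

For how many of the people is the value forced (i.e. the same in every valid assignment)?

Bob and Grace share exactly the 2 values {N, O}; by pigeonhole those values go to them, so strike N, O from Omar.
Priya and Mona between them cover only {J, L} — a naked pair. Remove those values from Ivy, Omar, Erin.
That leaves Omar = Q. So Ivy, Erin can't be Q.
Ivy must be R (only option left).
Determined: Ivy=R, Omar=Q. The other people each still have more than one consistent value. That makes 2.

2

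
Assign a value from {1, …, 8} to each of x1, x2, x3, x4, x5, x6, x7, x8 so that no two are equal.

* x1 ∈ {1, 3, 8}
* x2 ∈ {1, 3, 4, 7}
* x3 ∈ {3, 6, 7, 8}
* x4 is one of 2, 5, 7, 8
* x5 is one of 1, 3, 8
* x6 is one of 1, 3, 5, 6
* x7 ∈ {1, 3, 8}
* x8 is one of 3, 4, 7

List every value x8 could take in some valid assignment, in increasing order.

The 8 variables draw from only 8 values {1, 2, 3, 4, 5, 6, 7, 8}, so each is used; only x4 can be 2, hence x4 = 2.
The 7 still-open variables draw from only 7 values {1, 3, 4, 5, 6, 7, 8}, so each is used; only x6 can be 5, hence x6 = 5.
The 6 still-open variables draw from only 6 values {1, 3, 4, 6, 7, 8}, so each is used; only x3 can be 6, hence x3 = 6.
x1, x5, x7 between them cover only {1, 3, 8} — a naked triple. Remove those values from x2, x8.
No further eliminations apply; x8 can still be any of 4, 7.

4, 7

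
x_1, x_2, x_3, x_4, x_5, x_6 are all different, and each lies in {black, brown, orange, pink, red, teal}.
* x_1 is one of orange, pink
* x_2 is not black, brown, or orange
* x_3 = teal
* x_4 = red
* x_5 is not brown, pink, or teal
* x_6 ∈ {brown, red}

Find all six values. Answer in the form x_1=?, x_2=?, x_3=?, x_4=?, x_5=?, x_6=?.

x_3's domain is down to {teal}, so x_3 = teal. So x_2 can't be teal.
x_4 has just one choice, so x_4 = red. Eliminate red elsewhere: x_2, x_5, x_6.
x_6 must be brown (only option left).
That leaves x_2 = pink. Strike pink from x_1.
x_1's domain is down to {orange}, so x_1 = orange. So x_5 can't be orange.
That leaves x_5 = black.

x_1=orange, x_2=pink, x_3=teal, x_4=red, x_5=black, x_6=brown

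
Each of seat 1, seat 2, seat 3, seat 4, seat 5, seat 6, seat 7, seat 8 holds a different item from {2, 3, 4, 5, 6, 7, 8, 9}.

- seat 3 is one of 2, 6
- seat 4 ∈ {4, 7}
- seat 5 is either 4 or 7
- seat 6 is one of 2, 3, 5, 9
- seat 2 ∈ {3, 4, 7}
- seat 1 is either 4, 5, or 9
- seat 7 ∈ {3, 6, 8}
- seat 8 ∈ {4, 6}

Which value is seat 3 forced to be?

2

The 8 variables together cover exactly {2, 3, 4, 5, 6, 7, 8, 9} — 8 values for 8 variables — and 8 appears only in seat 7's list, so seat 7 = 8.
seat 4 and seat 5 share exactly the 2 values {4, 7}; by pigeonhole those values go to them, so strike 4, 7 from seat 1, seat 2, seat 8.
That leaves seat 2 = 3. Eliminate 3 elsewhere: seat 6.
seat 8's domain is down to {6}, so seat 8 = 6. Eliminate 6 elsewhere: seat 3.
So seat 3 = 2.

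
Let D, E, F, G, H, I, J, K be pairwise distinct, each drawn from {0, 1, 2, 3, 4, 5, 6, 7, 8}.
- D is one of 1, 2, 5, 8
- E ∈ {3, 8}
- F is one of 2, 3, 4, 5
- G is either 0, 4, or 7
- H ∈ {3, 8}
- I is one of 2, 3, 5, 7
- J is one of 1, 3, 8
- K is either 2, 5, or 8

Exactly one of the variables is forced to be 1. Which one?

The 8 variables together cover exactly {0, 1, 2, 3, 4, 5, 7, 8} — 8 values for 8 variables — and 0 appears only in G's list, so G = 0.
The 7 still-open variables draw from only 7 values {1, 2, 3, 4, 5, 7, 8}, so each is used; only F can be 4, hence F = 4.
The 6 still-open variables together cover exactly {1, 2, 3, 5, 7, 8} — 6 values for 6 variables — and 7 appears only in I's list, so I = 7.
E and H between them cover only {3, 8} — a naked pair. Remove those values from D, J, K.
So 1 goes to J.

J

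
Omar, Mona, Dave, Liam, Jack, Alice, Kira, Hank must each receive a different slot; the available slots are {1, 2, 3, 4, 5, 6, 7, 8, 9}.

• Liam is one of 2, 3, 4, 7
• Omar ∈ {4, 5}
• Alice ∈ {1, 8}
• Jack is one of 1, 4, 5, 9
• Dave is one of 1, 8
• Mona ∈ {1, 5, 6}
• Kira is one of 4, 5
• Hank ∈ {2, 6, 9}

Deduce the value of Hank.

The 2 variables Omar and Kira are confined to {4, 5}, which locks those values in; drop them from Mona, Liam, Jack.
Dave and Alice share exactly the 2 values {1, 8}; by pigeonhole those values go to them, so strike 1, 8 from Mona, Jack.
Mona's domain is down to {6}, so Mona = 6. Eliminate 6 elsewhere: Hank.
Jack has just one choice, so Jack = 9. So Hank can't be 9.
So Hank = 2.

2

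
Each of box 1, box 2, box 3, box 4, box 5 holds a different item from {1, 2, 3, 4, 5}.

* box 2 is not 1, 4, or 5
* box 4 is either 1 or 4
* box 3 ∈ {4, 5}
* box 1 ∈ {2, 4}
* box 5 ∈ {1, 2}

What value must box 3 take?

5

The 5 variables draw from only 5 values {1, 2, 3, 4, 5}, so each is used; only box 2 can be 3, hence box 2 = 3.
Among the 4 still-open variables, 5 fits only box 3 (and all 4 values in {1, 2, 4, 5} must be used), so box 3 = 5.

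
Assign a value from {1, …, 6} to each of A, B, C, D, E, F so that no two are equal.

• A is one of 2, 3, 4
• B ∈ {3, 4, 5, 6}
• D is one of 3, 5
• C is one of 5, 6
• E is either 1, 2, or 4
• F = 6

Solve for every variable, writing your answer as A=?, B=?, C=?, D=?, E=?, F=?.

A=2, B=4, C=5, D=3, E=1, F=6

F's domain is down to {6}, so F = 6. So B, C can't be 6.
C has just one choice, so C = 5. So B, D can't be 5.
That leaves D = 3. Strike 3 from A, B.
That leaves B = 4. So A, E can't be 4.
That leaves A = 2. Strike 2 from E.
That leaves E = 1.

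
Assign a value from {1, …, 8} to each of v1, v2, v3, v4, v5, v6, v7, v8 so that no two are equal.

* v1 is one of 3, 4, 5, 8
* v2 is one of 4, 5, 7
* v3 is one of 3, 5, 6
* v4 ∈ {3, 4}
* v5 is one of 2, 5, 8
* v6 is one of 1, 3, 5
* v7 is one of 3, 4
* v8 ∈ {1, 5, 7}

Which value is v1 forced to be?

The 8 variables together cover exactly {1, 2, 3, 4, 5, 6, 7, 8} — 8 values for 8 variables — and 2 appears only in v5's list, so v5 = 2.
The 7 still-open variables draw from only 7 values {1, 3, 4, 5, 6, 7, 8}, so each is used; only v3 can be 6, hence v3 = 6.
The 6 still-open variables draw from only 6 values {1, 3, 4, 5, 7, 8}, so each is used; only v1 can be 8, hence v1 = 8.

8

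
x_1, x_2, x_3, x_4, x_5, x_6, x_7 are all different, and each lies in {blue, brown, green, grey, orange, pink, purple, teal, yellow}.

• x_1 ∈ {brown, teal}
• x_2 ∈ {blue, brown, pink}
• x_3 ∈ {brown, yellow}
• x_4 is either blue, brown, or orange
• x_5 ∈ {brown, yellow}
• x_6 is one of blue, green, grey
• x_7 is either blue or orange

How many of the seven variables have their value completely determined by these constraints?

x_3 and x_5 share exactly the 2 values {brown, yellow}; by pigeonhole those values go to them, so strike brown, yellow from x_1, x_2, x_4.
x_1's domain is down to {teal}, so x_1 = teal.
x_4 and x_7 between them cover only {blue, orange} — a naked pair. Remove those values from x_2, x_6.
x_2 must be pink (only option left).
Determined: x_1=teal, x_2=pink. The other variables each still have more than one consistent value. That makes 2.

2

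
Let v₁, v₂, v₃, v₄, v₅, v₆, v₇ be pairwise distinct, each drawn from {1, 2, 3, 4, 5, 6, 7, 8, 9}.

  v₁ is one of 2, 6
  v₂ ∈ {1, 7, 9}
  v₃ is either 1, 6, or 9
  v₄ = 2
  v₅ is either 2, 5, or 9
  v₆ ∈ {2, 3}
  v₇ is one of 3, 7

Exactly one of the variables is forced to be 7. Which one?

v₄ has just one choice, so v₄ = 2. Strike 2 from v₁, v₅, v₆.
That leaves v₆ = 3. Remove 3 from v₇.
So 7 goes to v₇.

v₇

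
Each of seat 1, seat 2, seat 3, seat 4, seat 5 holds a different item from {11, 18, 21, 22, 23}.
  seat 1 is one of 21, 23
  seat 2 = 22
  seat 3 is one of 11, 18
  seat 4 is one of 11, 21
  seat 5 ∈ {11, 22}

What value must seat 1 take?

seat 2 has just one choice, so seat 2 = 22. So seat 5 can't be 22.
seat 5 has just one choice, so seat 5 = 11. Strike 11 from seat 3, seat 4.
That leaves seat 3 = 18.
seat 4's domain is down to {21}, so seat 4 = 21. Remove 21 from seat 1.
So seat 1 = 23.

23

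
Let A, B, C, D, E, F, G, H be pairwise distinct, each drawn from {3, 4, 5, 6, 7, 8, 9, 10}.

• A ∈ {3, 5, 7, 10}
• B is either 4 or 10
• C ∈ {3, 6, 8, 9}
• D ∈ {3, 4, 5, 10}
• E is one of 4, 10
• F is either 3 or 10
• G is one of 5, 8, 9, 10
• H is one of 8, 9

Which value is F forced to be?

The 8 variables draw from only 8 values {3, 4, 5, 6, 7, 8, 9, 10}, so each is used; only C can be 6, hence C = 6.
The 7 still-open variables draw from only 7 values {3, 4, 5, 7, 8, 9, 10}, so each is used; only A can be 7, hence A = 7.
B and E share exactly the 2 values {4, 10}; by pigeonhole those values go to them, so strike 4, 10 from D, F, G.
So F = 3.

3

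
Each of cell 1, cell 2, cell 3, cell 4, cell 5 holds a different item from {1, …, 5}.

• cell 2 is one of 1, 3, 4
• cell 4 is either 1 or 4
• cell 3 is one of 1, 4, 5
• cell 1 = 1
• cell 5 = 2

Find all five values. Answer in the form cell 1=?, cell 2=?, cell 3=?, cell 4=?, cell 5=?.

cell 1=1, cell 2=3, cell 3=5, cell 4=4, cell 5=2

cell 1's domain is down to {1}, so cell 1 = 1. Remove 1 from cell 2, cell 3, cell 4.
cell 4 must be 4 (only option left). Strike 4 from cell 2, cell 3.
cell 5 has just one choice, so cell 5 = 2.
cell 2 has just one choice, so cell 2 = 3.
cell 3 must be 5 (only option left).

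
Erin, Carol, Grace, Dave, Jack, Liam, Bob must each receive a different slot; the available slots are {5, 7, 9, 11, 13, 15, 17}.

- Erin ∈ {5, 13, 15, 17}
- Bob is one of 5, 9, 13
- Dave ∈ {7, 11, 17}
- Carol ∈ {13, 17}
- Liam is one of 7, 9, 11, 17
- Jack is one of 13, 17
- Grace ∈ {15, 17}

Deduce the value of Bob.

9

Carol and Jack share exactly the 2 values {13, 17}; by pigeonhole those values go to them, so strike 13, 17 from Erin, Grace, Dave, Liam, Bob.
Grace has just one choice, so Grace = 15. Remove 15 from Erin.
Erin's domain is down to {5}, so Erin = 5. So Bob can't be 5.
So Bob = 9.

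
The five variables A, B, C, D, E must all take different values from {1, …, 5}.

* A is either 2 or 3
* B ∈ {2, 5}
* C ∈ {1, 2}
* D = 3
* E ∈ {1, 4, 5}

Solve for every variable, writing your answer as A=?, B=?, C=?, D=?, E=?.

D must be 3 (only option left). Eliminate 3 elsewhere: A.
That leaves A = 2. So B, C can't be 2.
That leaves B = 5. So E can't be 5.
That leaves C = 1. Strike 1 from E.
E must be 4 (only option left).

A=2, B=5, C=1, D=3, E=4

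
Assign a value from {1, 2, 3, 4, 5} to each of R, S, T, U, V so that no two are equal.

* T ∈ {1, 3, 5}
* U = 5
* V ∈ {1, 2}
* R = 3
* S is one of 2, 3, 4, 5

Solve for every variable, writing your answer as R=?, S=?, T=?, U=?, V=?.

R=3, S=4, T=1, U=5, V=2

R's domain is down to {3}, so R = 3. So S, T can't be 3.
U has just one choice, so U = 5. Remove 5 from S, T.
T must be 1 (only option left). Eliminate 1 elsewhere: V.
V has just one choice, so V = 2. Strike 2 from S.
S's domain is down to {4}, so S = 4.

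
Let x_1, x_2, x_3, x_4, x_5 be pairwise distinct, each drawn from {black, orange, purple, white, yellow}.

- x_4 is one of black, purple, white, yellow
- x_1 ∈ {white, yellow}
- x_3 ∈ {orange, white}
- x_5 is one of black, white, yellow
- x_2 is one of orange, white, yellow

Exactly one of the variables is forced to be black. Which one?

The 5 variables together cover exactly {black, orange, purple, white, yellow} — 5 values for 5 variables — and purple appears only in x_4's list, so x_4 = purple.
Among the 4 still-open variables, black fits only x_5 (and all 4 values in {black, orange, white, yellow} must be used), so x_5 = black.

x_5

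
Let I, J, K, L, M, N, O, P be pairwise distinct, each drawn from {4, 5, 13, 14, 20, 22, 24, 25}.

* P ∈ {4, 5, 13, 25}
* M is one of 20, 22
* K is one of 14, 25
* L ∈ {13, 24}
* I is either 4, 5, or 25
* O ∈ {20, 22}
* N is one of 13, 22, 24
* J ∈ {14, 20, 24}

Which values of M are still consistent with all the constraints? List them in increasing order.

M and O between them cover only {20, 22} — a naked pair. Remove those values from J, N.
L and N between them cover only {13, 24} — a naked pair. Remove those values from J, P.
J must be 14 (only option left). So K can't be 14.
K's domain is down to {25}, so K = 25. So I, P can't be 25.
No further eliminations apply; M can still be any of 20, 22.

20, 22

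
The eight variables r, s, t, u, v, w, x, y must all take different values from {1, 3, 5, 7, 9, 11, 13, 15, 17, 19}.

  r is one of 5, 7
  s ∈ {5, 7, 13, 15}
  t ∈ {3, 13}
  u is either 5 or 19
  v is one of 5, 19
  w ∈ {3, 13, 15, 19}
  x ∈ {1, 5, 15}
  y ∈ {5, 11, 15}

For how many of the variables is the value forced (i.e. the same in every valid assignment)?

3

Among the 8 variables, 1 fits only x (and all 8 values in {1, 3, 5, 7, 11, 13, 15, 19} must be used), so x = 1.
The 7 still-open variables draw from only 7 values {3, 5, 7, 11, 13, 15, 19}, so each is used; only y can be 11, hence y = 11.
The 2 variables u and v are confined to {5, 19}, which locks those values in; drop them from r, s, w.
r has just one choice, so r = 7. Eliminate 7 elsewhere: s.
Determined: r=7, x=1, y=11. The other variables each still have more than one consistent value. That makes 3.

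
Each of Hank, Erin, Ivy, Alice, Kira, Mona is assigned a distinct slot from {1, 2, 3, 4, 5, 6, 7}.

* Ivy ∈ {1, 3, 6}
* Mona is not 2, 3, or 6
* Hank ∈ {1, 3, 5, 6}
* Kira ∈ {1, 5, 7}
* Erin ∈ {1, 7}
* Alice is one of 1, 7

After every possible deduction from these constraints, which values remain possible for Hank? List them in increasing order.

The 6 variables draw from only 6 values {1, 3, 4, 5, 6, 7}, so each is used; only Mona can be 4, hence Mona = 4.
Erin and Alice between them cover only {1, 7} — a naked pair. Remove those values from Hank, Ivy, Kira.
That leaves Kira = 5. Strike 5 from Hank.
No further eliminations apply; Hank can still be any of 3, 6.

3, 6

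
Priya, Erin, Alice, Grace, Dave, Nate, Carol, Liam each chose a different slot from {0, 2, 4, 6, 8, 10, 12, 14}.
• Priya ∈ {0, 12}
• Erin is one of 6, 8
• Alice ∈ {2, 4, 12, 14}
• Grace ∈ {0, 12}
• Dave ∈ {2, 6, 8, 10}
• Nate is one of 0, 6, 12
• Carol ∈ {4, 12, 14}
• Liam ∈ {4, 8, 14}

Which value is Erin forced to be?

Among the 8 variables, 10 fits only Dave (and all 8 values in {0, 2, 4, 6, 8, 10, 12, 14} must be used), so Dave = 10.
Among the 7 still-open variables, 2 fits only Alice (and all 7 values in {0, 2, 4, 6, 8, 12, 14} must be used), so Alice = 2.
Priya and Grace between them cover only {0, 12} — a naked pair. Remove those values from Nate, Carol.
Nate's domain is down to {6}, so Nate = 6. Remove 6 from Erin.
So Erin = 8.

8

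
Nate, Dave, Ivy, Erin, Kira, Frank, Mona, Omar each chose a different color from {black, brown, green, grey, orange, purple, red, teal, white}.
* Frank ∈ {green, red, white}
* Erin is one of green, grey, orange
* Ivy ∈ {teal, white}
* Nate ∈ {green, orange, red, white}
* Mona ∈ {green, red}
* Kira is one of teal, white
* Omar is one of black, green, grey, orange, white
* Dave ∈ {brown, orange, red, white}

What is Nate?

The 8 variables draw from only 8 values {black, brown, green, grey, orange, red, teal, white}, so each is used; only Omar can be black, hence Omar = black.
The 7 still-open variables together cover exactly {brown, green, grey, orange, red, teal, white} — 7 values for 7 variables — and brown appears only in Dave's list, so Dave = brown.
Among the 6 still-open variables, grey fits only Erin (and all 6 values in {green, grey, orange, red, teal, white} must be used), so Erin = grey.
The 5 still-open variables draw from only 5 values {green, orange, red, teal, white}, so each is used; only Nate can be orange, hence Nate = orange.

orange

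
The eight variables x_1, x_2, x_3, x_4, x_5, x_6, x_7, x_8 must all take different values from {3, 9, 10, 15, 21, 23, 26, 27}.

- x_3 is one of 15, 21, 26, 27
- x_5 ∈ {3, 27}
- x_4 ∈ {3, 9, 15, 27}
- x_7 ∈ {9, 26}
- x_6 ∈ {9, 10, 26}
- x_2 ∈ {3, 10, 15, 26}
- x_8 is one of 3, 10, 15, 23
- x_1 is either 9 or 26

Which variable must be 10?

x_6

The 8 variables draw from only 8 values {3, 9, 10, 15, 21, 23, 26, 27}, so each is used; only x_3 can be 21, hence x_3 = 21.
Among the 7 still-open variables, 23 fits only x_8 (and all 7 values in {3, 9, 10, 15, 23, 26, 27} must be used), so x_8 = 23.
x_1 and x_7 between them cover only {9, 26} — a naked pair. Remove those values from x_2, x_4, x_6.
So 10 goes to x_6.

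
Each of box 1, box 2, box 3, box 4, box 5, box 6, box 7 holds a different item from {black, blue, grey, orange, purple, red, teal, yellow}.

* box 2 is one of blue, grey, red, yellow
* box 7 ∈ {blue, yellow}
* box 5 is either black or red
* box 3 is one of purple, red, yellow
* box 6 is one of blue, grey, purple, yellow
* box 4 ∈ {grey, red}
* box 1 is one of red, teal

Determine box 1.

The 7 variables draw from only 7 values {black, blue, grey, purple, red, teal, yellow}, so each is used; only box 5 can be black, hence box 5 = black.
The 6 still-open variables together cover exactly {blue, grey, purple, red, teal, yellow} — 6 values for 6 variables — and teal appears only in box 1's list, so box 1 = teal.

teal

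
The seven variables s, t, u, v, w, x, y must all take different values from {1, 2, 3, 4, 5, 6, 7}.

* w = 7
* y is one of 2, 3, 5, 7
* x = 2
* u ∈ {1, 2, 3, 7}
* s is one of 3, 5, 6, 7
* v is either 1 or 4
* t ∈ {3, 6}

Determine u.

1

w has just one choice, so w = 7. Eliminate 7 elsewhere: s, u, y.
That leaves x = 2. So u, y can't be 2.
Among the 5 still-open variables, 4 fits only v (and all 5 values in {1, 3, 4, 5, 6} must be used), so v = 4.
The 4 still-open variables draw from only 4 values {1, 3, 5, 6}, so each is used; only u can be 1, hence u = 1.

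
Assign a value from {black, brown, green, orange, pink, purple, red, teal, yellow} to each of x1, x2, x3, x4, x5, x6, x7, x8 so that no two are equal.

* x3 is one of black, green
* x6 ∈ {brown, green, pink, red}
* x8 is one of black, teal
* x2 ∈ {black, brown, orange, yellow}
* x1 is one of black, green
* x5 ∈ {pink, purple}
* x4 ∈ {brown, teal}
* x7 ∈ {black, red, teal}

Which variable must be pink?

x6

x1 and x3 between them cover only {black, green} — a naked pair. Remove those values from x2, x6, x7, x8.
x8 must be teal (only option left). Remove teal from x4, x7.
That leaves x4 = brown. Strike brown from x2, x6.
x7 must be red (only option left). Remove red from x6.
So pink goes to x6.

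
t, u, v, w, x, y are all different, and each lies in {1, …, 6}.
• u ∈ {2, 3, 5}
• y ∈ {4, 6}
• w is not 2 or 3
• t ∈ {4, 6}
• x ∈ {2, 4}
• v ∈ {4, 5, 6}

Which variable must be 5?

v

The 6 variables draw from only 6 values {1, 2, 3, 4, 5, 6}, so each is used; only w can be 1, hence w = 1.
Among the 5 still-open variables, 3 fits only u (and all 5 values in {2, 3, 4, 5, 6} must be used), so u = 3.
The 4 still-open variables together cover exactly {2, 4, 5, 6} — 4 values for 4 variables — and 2 appears only in x's list, so x = 2.
The 3 still-open variables draw from only 3 values {4, 5, 6}, so each is used; only v can be 5, hence v = 5.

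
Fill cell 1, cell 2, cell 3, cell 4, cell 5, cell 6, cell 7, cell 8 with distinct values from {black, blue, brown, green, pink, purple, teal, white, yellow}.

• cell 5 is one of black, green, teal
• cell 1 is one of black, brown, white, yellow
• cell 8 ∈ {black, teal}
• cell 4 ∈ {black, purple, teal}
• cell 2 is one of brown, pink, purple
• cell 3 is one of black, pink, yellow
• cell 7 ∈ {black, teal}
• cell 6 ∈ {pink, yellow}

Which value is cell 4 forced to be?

Among the 8 variables, green fits only cell 5 (and all 8 values in {black, brown, green, pink, purple, teal, white, yellow} must be used), so cell 5 = green.
The 7 still-open variables together cover exactly {black, brown, pink, purple, teal, white, yellow} — 7 values for 7 variables — and white appears only in cell 1's list, so cell 1 = white.
The 6 still-open variables together cover exactly {black, brown, pink, purple, teal, yellow} — 6 values for 6 variables — and brown appears only in cell 2's list, so cell 2 = brown.
The 5 still-open variables together cover exactly {black, pink, purple, teal, yellow} — 5 values for 5 variables — and purple appears only in cell 4's list, so cell 4 = purple.

purple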